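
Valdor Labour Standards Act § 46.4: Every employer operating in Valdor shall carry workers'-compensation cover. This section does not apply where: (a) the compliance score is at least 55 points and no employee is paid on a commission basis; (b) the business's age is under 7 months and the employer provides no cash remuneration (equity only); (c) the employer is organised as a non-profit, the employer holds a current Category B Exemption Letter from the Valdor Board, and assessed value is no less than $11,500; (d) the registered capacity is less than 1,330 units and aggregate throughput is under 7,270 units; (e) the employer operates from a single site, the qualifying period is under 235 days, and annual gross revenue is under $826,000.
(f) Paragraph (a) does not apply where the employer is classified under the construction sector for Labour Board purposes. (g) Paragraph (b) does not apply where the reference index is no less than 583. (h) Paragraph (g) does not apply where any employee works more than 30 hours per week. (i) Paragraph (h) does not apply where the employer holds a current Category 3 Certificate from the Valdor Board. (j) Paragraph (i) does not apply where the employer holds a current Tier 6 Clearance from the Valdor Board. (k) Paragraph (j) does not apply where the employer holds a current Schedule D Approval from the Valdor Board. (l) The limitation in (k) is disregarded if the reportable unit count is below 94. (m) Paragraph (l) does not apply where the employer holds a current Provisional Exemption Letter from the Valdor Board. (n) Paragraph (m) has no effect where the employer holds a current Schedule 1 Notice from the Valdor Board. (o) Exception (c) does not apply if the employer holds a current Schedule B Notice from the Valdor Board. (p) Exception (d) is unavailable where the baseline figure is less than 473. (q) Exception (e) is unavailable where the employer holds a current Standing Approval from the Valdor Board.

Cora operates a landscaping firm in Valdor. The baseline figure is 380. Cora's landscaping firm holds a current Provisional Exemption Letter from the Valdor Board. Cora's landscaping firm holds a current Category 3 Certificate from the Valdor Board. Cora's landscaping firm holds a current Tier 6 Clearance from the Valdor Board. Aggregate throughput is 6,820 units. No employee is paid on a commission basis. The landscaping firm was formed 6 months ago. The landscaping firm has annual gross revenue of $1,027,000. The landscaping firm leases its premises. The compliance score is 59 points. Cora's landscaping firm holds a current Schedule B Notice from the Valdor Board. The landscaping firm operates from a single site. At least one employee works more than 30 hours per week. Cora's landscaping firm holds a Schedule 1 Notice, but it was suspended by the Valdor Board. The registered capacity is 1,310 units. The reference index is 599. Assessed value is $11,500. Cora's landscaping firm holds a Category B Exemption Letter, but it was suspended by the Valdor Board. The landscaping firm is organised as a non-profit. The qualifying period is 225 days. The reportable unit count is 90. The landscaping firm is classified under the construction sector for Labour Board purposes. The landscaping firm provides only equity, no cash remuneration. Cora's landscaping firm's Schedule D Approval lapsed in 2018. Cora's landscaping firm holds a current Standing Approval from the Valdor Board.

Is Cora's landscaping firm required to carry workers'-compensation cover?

Exception (a): the compliance score is 59 points, meeting the 55 points threshold; no employee is paid on commission — every condition holds. Turning to paragraph (f): (f) is engaged — the landscaping firm is classified under the construction sector. So (a) is unavailable.
Exception (b): the business's age is 6 months, under the 7 months limit; remuneration is equity-only — every condition holds. Applying paragraphs (g)–(n): (g) would limit (b) — the reference index is 599, meeting the 583 threshold — but (h) sets (g) aside: (h) applies — at least one employee exceeds 30 hours/week. (i) would limit (h) — a current Category 3 Certificate is held — but (j) sets (i) aside: (j) applies — a current Tier 6 Clearance is held. (k), which would lift (j), is not engaged — no current Schedule D Approval is held. (b) remains available.
Exception (c) does not apply: there is no Category B Exemption Letter in force.
Exception (d)'s conditions are all satisfied: the registered capacity is 1,310 units, less than the 1,330 units limit; aggregate throughput is 6,820 units, under the 7,270 units limit. Turning to paragraph (p): (p) operates against (d): the baseline figure is 380, less than the 473 limit. (d) is therefore removed.
Exception (e) fails — annual gross revenue is $1,027,000, not under $826,000.

No — exception (b) applies; Cora's landscaping firm is not required to carry workers'-compensation cover.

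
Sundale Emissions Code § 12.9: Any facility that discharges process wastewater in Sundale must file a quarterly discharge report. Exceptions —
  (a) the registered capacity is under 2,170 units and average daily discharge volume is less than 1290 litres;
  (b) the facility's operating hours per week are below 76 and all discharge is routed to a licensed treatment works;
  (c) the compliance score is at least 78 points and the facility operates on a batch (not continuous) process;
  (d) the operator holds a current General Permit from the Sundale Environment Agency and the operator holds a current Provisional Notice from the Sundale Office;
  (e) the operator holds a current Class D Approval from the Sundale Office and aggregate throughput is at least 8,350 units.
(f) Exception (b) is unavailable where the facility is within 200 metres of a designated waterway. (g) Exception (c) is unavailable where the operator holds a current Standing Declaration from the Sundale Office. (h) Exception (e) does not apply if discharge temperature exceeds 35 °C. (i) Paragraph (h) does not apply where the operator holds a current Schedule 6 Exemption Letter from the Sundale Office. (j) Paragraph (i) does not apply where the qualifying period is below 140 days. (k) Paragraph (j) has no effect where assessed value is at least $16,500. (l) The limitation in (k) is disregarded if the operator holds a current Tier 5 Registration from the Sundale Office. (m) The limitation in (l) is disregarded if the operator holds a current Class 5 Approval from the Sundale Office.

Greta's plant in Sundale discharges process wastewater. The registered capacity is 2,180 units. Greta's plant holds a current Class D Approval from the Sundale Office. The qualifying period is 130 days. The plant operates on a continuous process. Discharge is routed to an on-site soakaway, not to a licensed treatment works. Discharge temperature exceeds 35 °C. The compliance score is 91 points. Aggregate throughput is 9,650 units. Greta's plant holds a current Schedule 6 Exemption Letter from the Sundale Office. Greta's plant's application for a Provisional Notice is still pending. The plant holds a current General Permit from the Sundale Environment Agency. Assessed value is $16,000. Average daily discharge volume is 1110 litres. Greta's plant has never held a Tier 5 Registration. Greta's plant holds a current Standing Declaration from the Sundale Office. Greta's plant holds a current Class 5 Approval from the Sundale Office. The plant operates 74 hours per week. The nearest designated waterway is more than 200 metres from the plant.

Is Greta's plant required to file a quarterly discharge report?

Exception (a) does not apply: the registered capacity is 2,180 units, not under 2,170 units.
Exception (b) fails — discharge is not routed to a licensed treatment works.
Exception (c) fails — the facility operates on a continuous process.
Exception (d) fails — there is no Provisional Notice in force.
Exception (e): a current Class D Approval is held; aggregate throughput is 9,650 units, meeting the 8,350 units threshold — every condition holds. However, paragraphs (h)–(m) must be considered: (h) is engaged — discharge temperature exceeds 35 °C. (i) is triggered (a current Schedule 6 Exemption Letter is held), but is itself disapplied by (j): (j) operates against (i): the qualifying period is 130 days, below the 140 days limit. (k) is not engaged (assessed value is $16,000, short of $16,500), so (j) stands. So (e) is unavailable.
Every exception is unavailable, so the rule governs.

Yes — Greta's plant must file a quarterly discharge report.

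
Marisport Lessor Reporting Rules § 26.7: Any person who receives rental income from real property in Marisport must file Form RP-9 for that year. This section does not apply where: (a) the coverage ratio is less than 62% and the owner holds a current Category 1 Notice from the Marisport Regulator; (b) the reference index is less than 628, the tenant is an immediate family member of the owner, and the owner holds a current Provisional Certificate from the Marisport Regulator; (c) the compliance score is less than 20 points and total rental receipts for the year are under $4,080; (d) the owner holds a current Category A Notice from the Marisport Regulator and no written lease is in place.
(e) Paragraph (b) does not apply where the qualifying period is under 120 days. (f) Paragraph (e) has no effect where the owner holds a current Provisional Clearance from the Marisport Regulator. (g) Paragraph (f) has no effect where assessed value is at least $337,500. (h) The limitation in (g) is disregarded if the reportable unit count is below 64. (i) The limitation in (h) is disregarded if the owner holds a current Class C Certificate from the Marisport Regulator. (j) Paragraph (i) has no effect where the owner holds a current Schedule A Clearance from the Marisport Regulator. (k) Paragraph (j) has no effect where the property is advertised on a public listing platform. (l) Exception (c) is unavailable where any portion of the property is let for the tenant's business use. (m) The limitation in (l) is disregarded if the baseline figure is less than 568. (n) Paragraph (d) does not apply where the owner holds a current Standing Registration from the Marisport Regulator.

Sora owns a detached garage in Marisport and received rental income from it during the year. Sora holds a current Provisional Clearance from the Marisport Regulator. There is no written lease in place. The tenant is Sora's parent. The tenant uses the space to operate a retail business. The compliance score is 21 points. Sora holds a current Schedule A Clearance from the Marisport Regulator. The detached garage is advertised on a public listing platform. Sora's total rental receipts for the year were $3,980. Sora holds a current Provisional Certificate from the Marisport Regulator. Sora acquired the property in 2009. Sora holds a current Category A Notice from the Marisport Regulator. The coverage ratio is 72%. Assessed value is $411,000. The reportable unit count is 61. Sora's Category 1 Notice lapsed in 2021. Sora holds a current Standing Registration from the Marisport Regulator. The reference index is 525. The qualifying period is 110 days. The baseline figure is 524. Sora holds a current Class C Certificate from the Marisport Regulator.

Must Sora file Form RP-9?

Yes — Sora must file Form RP-9.

Exception (a) fails — the coverage ratio is 72%, not less than 62%.
Exception (b): the reference index is 525, less than the 628 limit; the tenant is an immediate family member; a current Provisional Certificate is held — every condition holds. But applying paragraphs (e)–(k): (e) operates against (b): the qualifying period is 110 days, under the 120 days limit. (f) is engaged (a current Provisional Clearance is held), but is displaced by (g): (g) operates against (f): assessed value is $411,000, meeting the $337,500 threshold. (h) is engaged (the reportable unit count is 61, below the 64 limit), but is itself disapplied by (i): (i) is triggered — a current Class C Certificate is held. (j) is triggered (a current Schedule A Clearance is held), but is displaced by (k): (k) is engaged — the property is publicly advertised. (b) is therefore removed.
Exception (c) fails — the compliance score is 21 points, not less than 20 points.
All of (d)'s requirements are met (a current Category A Notice is held; there is no written lease). But: (n) operates against (d): a current Standing Registration is held. So (d) is unavailable.
No exception applies. The general rule governs.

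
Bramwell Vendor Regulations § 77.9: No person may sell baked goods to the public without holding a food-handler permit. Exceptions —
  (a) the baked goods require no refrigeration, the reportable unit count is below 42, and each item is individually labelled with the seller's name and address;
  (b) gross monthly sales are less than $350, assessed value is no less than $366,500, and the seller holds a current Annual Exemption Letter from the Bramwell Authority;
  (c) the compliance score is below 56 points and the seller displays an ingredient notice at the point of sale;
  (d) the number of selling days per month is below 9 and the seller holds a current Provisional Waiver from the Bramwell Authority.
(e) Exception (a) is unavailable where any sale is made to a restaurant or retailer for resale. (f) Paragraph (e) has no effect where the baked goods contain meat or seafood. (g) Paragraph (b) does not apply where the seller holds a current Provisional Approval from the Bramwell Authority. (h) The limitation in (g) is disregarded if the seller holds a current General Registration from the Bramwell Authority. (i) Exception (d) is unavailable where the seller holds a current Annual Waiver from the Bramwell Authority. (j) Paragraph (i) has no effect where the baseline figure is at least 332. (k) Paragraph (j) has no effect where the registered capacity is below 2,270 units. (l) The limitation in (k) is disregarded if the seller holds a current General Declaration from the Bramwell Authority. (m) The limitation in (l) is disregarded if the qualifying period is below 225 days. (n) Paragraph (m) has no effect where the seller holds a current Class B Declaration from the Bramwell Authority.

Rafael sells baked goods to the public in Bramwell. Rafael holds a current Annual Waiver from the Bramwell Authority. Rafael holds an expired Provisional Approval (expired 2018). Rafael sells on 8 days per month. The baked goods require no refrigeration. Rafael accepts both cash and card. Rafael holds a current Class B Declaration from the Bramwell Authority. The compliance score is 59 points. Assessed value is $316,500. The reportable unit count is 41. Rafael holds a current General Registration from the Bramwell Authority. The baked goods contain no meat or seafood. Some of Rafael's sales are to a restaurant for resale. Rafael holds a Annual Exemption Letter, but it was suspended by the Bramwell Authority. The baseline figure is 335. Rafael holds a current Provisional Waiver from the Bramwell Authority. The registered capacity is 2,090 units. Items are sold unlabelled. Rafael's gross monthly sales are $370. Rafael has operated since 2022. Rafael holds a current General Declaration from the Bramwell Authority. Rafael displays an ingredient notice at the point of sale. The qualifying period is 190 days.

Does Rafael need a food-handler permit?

No — exception (d) applies; Rafael is not required to hold a food-handler permit.

Exception (a) does not apply: items are sold unlabelled.
Exception (b) requires that gross monthly sales are less than $350; but gross monthly sales are $370, not less than $350, so (b) is unavailable.
Exception (c) fails — the compliance score is 59 points, not below 56 points.
All of (d)'s requirements are met (the number of selling days per month is 8, below the 9 limit; a current Provisional Waiver is held). Under paragraphs (i)–(n): (i) is triggered (a current Annual Waiver is held), but is displaced by (j): (j) is triggered — the baseline figure is 335, meeting the 332 threshold. (k) would limit (j) — the registered capacity is 2,090 units, below the 2,270 units limit — but (l) sets (k) aside: (l) operates against (k): a current General Declaration is held. (m) is engaged (the qualifying period is 190 days, below the 225 days limit), but is overridden by (n): (n) applies — a current Class B Declaration is held. Exception (d) stands.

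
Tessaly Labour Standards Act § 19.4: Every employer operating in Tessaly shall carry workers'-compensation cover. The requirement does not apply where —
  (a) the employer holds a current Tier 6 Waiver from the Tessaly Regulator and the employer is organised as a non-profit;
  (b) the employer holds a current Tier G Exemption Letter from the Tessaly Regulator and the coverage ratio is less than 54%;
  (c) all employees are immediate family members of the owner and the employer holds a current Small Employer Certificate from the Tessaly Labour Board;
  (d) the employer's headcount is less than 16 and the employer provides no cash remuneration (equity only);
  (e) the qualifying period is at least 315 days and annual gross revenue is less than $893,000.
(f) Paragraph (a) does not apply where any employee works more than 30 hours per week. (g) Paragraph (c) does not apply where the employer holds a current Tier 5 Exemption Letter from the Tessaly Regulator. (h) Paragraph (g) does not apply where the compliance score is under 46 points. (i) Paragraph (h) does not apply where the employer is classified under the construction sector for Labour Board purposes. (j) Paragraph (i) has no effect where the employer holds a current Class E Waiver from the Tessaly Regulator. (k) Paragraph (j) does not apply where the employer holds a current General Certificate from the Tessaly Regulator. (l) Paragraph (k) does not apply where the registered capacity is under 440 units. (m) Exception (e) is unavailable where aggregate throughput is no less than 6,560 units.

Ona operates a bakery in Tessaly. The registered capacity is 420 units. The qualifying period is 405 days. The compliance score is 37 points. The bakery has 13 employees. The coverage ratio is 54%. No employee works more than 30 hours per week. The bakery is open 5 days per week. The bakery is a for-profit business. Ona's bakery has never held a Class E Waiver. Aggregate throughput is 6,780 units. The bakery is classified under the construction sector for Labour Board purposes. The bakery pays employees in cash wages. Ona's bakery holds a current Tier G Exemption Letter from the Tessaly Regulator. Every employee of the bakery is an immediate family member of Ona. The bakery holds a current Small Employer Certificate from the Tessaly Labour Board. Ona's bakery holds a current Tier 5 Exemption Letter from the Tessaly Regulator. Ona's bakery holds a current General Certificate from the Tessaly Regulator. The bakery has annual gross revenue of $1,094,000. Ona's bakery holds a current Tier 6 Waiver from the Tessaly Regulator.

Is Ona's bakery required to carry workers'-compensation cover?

Yes — Ona's bakery must carry workers'-compensation cover.

Exception (a) requires that the employer is organised as a non-profit; but the employer is for-profit, so (a) is unavailable.
Exception (b) does not apply: the coverage ratio is 54%, not less than 54%.
Exception (c)'s conditions are all satisfied: every employee is an immediate family member; a current Small Employer Certificate is held. But applying paragraphs (g)–(l): (g) is triggered — a current Tier 5 Exemption Letter is held. (h) would limit (g) — the compliance score is 37 points, under the 46 points limit — but (i) sets (h) aside: (i) operates against (h): the bakery is classified under the construction sector. (j) is not triggered (the Class E Waiver is not current), so (i) stands. So (c) is unavailable.
Exception (d) fails — employees are paid cash wages.
Exception (e) requires that annual gross revenue is less than $893,000; but annual gross revenue is $1,094,000, not less than $893,000, so (e) is unavailable.
No exception is made out. Ona's bakery falls within the general rule.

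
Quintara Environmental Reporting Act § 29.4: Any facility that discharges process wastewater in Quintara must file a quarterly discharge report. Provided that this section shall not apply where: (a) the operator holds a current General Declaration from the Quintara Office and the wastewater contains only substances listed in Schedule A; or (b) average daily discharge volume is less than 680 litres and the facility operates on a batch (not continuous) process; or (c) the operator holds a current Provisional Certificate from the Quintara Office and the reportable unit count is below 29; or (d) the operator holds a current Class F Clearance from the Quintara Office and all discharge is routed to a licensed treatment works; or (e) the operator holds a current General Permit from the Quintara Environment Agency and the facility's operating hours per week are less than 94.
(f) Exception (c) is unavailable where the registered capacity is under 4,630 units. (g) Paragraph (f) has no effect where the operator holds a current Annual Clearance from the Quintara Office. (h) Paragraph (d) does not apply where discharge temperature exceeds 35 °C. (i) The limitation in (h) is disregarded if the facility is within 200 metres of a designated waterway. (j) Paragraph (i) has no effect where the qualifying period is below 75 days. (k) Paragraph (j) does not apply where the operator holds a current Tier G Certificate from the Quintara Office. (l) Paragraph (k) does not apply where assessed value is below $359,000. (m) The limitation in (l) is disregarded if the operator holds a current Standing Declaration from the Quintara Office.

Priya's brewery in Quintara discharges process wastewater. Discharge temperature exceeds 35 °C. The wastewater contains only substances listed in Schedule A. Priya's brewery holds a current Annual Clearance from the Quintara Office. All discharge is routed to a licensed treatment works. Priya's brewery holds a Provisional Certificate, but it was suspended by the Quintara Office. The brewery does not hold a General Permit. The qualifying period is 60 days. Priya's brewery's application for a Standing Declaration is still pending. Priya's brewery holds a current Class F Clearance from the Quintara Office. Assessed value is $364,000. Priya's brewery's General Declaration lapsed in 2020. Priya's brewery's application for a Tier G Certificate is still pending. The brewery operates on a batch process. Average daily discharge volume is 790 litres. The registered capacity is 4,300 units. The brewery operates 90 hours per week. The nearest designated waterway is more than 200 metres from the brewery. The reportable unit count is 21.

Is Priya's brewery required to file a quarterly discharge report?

Yes — Priya's brewery must file a quarterly discharge report.

Exception (a) does not apply: the General Declaration is not current.
Exception (b) does not apply: average daily discharge volume is 790 litres, not less than 680 litres.
Exception (c) fails — there is no Provisional Certificate in force.
Exception (d): a current Class F Clearance is held; discharge is routed to a licensed treatment works — every condition holds. However, paragraphs (h)–(m) must be considered: (h) operates against (d): discharge temperature exceeds 35 °C. (i), which would lift (h), is not triggered — the brewery is more than 200 m from any designated waterway. So (d) is unavailable.
Exception (e) fails — no General Permit is held.
No exception applies. The general rule governs.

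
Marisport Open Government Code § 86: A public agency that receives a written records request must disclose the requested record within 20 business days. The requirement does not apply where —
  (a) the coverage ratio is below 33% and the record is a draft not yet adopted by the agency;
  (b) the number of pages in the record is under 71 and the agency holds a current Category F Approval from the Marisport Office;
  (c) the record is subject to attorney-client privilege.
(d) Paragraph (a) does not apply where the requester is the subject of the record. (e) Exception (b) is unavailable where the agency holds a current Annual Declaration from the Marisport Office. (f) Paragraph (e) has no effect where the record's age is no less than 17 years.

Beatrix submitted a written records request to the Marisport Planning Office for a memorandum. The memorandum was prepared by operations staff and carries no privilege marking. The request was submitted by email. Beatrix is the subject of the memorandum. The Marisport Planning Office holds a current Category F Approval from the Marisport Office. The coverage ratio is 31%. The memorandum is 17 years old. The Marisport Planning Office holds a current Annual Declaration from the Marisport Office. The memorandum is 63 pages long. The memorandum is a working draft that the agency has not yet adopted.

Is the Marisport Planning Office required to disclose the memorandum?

All of (a)'s requirements are met (the coverage ratio is 31%, below the 33% limit; the memorandum is an unadopted draft). Turning to paragraph (d): (d) operates against (a): Beatrix is the subject of the memorandum. (a) is therefore removed.
All of (b)'s requirements are met (the number of pages in the record is 63, under the 71 limit; a current Category F Approval is held). Under paragraphs (e)–(f): (e) is engaged (a current Annual Declaration is held), but is set aside by (f): (f) applies — the record's age is 17 years, meeting the 17 years threshold. So (b) applies.
Exception (c) fails — the memorandum carries no privilege marking.

No — exception (b) applies; the Marisport Planning Office is not required to disclose the memorandum.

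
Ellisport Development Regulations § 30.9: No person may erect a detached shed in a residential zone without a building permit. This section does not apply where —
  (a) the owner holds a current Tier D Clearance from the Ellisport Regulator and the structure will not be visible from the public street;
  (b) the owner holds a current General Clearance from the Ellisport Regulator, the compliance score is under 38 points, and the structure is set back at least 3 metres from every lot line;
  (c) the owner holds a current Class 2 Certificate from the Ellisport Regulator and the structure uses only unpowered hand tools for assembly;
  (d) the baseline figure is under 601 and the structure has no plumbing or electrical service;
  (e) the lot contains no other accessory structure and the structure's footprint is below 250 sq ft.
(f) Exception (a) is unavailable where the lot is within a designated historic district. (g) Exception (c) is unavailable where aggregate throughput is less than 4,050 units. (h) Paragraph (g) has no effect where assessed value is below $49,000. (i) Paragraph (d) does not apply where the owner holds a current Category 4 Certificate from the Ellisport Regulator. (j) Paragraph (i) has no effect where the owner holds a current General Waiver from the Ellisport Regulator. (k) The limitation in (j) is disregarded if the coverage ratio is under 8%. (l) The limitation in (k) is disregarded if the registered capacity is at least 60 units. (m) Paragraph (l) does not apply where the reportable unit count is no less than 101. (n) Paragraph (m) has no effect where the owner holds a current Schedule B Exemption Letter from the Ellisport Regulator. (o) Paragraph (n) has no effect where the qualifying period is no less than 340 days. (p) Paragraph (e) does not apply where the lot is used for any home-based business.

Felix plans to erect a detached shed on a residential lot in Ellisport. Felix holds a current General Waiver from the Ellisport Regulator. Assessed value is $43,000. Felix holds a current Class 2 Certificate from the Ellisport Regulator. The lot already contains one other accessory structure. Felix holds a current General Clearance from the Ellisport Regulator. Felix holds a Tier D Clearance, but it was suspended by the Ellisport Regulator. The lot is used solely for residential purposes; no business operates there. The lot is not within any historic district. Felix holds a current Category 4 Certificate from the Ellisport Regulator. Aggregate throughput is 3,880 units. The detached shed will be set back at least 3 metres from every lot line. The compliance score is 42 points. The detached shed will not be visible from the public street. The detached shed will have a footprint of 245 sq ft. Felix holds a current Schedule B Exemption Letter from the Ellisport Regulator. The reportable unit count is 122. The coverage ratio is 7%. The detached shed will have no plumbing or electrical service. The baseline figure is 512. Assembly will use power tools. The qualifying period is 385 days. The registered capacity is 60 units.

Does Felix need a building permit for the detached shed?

Exception (a) does not apply: the Tier D Clearance is not current.
Exception (b) requires that the compliance score is under 38 points; but the compliance score is 42 points, not under 38 points, so (b) is unavailable.
Exception (c) requires that the structure uses only unpowered hand tools for assembly; but assembly uses power tools, so (c) is unavailable.
Exception (d) is satisfied on its face — the baseline figure is 512, under the 601 limit; there is no plumbing or electrical service. Turning to paragraphs (i)–(o): (i) operates against (d): a current Category 4 Certificate is held. (j) is triggered (a current General Waiver is held), but is itself disapplied by (k): (k) is triggered — the coverage ratio is 7%, under the 8% limit. (l) applies (the registered capacity is 60 units, meeting the 60 units threshold), but is set aside by (m): (m) is triggered — the reportable unit count is 122, meeting the 101 threshold. (n) would limit (m) — a current Schedule B Exemption Letter is held — but (o) sets (n) aside: (o) operates against (n): the qualifying period is 385 days, meeting the 340 days threshold. Exception (d) does not apply.
Exception (e) fails — the lot already has another accessory structure.
No exception applies. The general rule governs.

Yes — Felix must obtain a building permit.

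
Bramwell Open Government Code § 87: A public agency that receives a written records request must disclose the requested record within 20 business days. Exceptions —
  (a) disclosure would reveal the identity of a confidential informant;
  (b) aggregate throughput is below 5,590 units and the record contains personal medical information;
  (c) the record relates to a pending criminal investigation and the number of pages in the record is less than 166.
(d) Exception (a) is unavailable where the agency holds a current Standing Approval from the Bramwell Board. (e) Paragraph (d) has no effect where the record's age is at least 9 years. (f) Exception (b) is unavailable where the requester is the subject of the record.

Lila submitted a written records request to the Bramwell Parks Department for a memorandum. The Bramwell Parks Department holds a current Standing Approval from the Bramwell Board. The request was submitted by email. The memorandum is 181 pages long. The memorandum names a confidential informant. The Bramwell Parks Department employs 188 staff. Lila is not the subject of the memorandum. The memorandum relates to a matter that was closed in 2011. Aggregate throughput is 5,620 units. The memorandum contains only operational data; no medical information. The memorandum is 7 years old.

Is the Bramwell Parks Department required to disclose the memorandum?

Exception (a) is satisfied on its face — the memorandum names a confidential informant. Turning to paragraphs (d)–(e): (d) operates against (a): a current Standing Approval is held. (e), which would lift (d), is not engaged — the record's age is 7 years, short of 9 years. (a) is therefore removed.
Exception (b) does not apply: aggregate throughput is 5,620 units, not below 5,590 units.
Exception (c) requires that the record relates to a pending criminal investigation; but the memorandum relates to a closed matter, so (c) is unavailable.
No exception displaces § 87.

Yes — the Bramwell Parks Department must disclose the memorandum.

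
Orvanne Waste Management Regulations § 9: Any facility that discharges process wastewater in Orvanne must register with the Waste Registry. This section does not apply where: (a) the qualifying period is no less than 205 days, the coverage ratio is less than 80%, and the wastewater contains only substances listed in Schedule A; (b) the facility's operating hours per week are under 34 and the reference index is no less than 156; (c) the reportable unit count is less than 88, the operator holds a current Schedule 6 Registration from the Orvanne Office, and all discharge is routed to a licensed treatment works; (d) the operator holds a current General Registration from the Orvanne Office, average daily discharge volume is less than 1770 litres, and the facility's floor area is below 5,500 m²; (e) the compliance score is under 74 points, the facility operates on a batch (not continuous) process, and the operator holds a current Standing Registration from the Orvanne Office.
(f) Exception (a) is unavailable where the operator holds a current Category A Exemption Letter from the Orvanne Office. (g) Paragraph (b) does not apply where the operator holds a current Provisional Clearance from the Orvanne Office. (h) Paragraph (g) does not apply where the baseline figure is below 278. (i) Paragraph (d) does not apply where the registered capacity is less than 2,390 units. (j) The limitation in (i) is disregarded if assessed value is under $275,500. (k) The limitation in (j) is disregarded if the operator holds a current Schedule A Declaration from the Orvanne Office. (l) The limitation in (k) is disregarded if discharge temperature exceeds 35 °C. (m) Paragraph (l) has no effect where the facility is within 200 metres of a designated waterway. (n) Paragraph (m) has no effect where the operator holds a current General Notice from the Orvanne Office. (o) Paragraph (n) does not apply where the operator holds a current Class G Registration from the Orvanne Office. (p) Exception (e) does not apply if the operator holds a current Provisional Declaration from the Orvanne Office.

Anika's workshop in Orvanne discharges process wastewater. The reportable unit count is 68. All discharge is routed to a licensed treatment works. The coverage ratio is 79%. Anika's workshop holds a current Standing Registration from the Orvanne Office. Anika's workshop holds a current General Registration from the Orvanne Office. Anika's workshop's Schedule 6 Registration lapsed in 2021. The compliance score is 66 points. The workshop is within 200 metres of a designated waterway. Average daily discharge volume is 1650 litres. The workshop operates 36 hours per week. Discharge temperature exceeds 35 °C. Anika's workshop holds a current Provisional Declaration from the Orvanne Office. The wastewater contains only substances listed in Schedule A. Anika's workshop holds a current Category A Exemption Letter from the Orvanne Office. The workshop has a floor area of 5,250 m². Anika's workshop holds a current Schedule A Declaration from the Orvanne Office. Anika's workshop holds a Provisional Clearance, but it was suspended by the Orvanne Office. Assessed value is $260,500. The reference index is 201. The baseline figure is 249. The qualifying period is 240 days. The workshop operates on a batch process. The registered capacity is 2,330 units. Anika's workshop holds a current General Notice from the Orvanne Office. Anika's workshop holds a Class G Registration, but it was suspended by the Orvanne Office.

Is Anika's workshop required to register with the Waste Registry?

All of (a)'s requirements are met (the qualifying period is 240 days, meeting the 205 days threshold; the coverage ratio is 79%, less than the 80% limit; the wastewater is Schedule-A-only). But applying paragraph (f): (f) is triggered — a current Category A Exemption Letter is held. (a) is therefore removed.
Exception (b) fails — the facility's operating hours per week are 36, not under 34.
Exception (c) requires that the operator holds a current Schedule 6 Registration from the Orvanne Office; but the Schedule 6 Registration is not current, so (c) is unavailable.
Exception (d): a current General Registration is held; average daily discharge volume is 1650 litres, less than the 1770 litres limit; the facility's floor area is 5,250 m², below the 5,500 m² limit — every condition holds. Considering the limiting provisions: (i) would limit (d) — the registered capacity is 2,330 units, less than the 2,390 units limit — but (j) sets (i) aside: (j) operates against (i): assessed value is $260,500, under the $275,500 limit. (k) is triggered (a current Schedule A Declaration is held), but is displaced by (l): (l) operates — discharge temperature exceeds 35 °C. (m) is triggered (the workshop is within 200 m of a designated waterway), but is set aside by (n): (n) is engaged — a current General Notice is held. (o) does not operate here (the Class G Registration is not current), so (n) stands. (d) remains available.
All of (e)'s requirements are met (the compliance score is 66 points, under the 74 points limit; the facility operates on a batch process; a current Standing Registration is held). Turning to paragraph (p): (p) operates against (e): a current Provisional Declaration is held. Exception (e) does not apply.

No — exception (d) applies; Anika's workshop is not required to register with the Waste Registry.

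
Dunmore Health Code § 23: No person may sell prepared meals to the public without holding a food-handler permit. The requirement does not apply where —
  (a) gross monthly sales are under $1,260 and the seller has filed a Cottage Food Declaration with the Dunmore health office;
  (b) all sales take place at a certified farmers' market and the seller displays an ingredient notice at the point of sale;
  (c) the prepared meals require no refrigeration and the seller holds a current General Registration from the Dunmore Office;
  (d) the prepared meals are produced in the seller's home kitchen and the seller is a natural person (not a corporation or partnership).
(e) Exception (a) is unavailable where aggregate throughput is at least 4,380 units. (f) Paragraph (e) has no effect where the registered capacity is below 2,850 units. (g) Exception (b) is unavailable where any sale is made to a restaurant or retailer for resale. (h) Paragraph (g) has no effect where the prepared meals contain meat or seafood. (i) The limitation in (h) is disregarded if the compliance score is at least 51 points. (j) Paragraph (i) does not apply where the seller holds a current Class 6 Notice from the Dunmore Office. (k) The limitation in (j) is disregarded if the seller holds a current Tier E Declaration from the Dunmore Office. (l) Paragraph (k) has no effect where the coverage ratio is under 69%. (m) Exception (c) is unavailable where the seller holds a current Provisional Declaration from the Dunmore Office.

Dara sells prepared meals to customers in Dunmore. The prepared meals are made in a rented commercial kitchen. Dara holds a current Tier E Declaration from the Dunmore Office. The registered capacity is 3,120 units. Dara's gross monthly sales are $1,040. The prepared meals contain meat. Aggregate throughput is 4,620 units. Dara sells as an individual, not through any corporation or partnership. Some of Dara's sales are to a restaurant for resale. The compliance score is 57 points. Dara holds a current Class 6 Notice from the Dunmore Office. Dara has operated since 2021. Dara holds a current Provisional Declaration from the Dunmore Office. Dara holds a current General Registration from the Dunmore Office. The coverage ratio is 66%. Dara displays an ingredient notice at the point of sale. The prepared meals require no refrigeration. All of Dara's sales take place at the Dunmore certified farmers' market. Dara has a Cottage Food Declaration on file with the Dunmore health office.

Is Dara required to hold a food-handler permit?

Exception (a) is satisfied on its face — gross monthly sales are $1,040, under the $1,260 limit; a Cottage Food Declaration is on file. But applying paragraphs (e)–(f): (e) operates against (a): aggregate throughput is 4,620 units, meeting the 4,380 units threshold. (f) is not engaged (the registered capacity is 3,120 units, not below 2,850 units), so (e) stands. Exception (a) does not apply.
Exception (b)'s conditions are all satisfied: all sales are at a certified farmers' market; an ingredient notice is displayed. Under paragraphs (g)–(l): (g) is triggered (some sales are to a restaurant for resale), but is displaced by (h): (h) operates against (g): the prepared meals contain meat. (i) is triggered (the compliance score is 57 points, meeting the 51 points threshold), but is displaced by (j): (j) operates against (i): a current Class 6 Notice is held. (k) would limit (j) — a current Tier E Declaration is held — but (l) sets (k) aside: (l) is engaged — the coverage ratio is 66%, under the 69% limit. So (b) applies.
Exception (c) is satisfied on its face — the prepared meals are shelf-stable; a current General Registration is held. But: (m) operates against (c): a current Provisional Declaration is held. So (c) is unavailable.
Exception (d) fails — the prepared meals are made in a commercial kitchen, not a home kitchen.

No — exception (b) applies; Dara is not required to hold a food-handler permit.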